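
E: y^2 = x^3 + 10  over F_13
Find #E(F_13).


For each x in F_13, count y with y^2 = x^3 + 0 x + 10 mod 13:
  x = 0: RHS = 10, y in [6, 7]  -> 2 point(s)
  x = 4: RHS = 9, y in [3, 10]  -> 2 point(s)
  x = 10: RHS = 9, y in [3, 10]  -> 2 point(s)
  x = 12: RHS = 9, y in [3, 10]  -> 2 point(s)
Affine points: 8. Add the point at infinity: total = 9.

#E(F_13) = 9


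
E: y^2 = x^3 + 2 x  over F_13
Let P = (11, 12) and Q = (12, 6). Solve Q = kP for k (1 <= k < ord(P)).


Enumerate multiples of P until we hit Q = (12, 6):
  1P = (11, 12)
  2P = (1, 9)
  3P = (2, 5)
  4P = (12, 6)
Match found at i = 4.

k = 4


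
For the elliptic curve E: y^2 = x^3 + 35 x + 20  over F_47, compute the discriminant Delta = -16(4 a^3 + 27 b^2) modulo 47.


4 a^3 + 27 b^2 = 4*35^3 + 27*20^2 = 171500 + 10800 = 182300
Delta = -16 * (182300) = -2916800
Delta mod 47 = 20

Delta = 20 (mod 47)


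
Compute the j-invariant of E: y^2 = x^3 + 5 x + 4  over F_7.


Delta = -16(4 a^3 + 27 b^2) mod 7 = 5
-1728 * (4 a)^3 = -1728 * (4*5)^3 mod 7 = 6
j = 6 * 5^(-1) mod 7 = 4

j = 4 (mod 7)


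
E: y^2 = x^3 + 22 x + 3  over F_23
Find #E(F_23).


For each x in F_23, count y with y^2 = x^3 + 22 x + 3 mod 23:
  x = 0: RHS = 3, y in [7, 16]  -> 2 point(s)
  x = 1: RHS = 3, y in [7, 16]  -> 2 point(s)
  x = 2: RHS = 9, y in [3, 20]  -> 2 point(s)
  x = 3: RHS = 4, y in [2, 21]  -> 2 point(s)
  x = 5: RHS = 8, y in [10, 13]  -> 2 point(s)
  x = 6: RHS = 6, y in [11, 12]  -> 2 point(s)
  x = 8: RHS = 1, y in [1, 22]  -> 2 point(s)
  x = 10: RHS = 4, y in [2, 21]  -> 2 point(s)
  x = 11: RHS = 12, y in [9, 14]  -> 2 point(s)
  x = 13: RHS = 2, y in [5, 18]  -> 2 point(s)
  x = 16: RHS = 12, y in [9, 14]  -> 2 point(s)
  x = 17: RHS = 0, y in [0]  -> 1 point(s)
  x = 19: RHS = 12, y in [9, 14]  -> 2 point(s)
  x = 20: RHS = 2, y in [5, 18]  -> 2 point(s)
  x = 22: RHS = 3, y in [7, 16]  -> 2 point(s)
Affine points: 29. Add the point at infinity: total = 30.

#E(F_23) = 30


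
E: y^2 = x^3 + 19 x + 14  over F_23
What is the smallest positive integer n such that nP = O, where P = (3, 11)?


Compute successive multiples of P until we hit O:
  1P = (3, 11)
  2P = (17, 12)
  3P = (5, 2)
  4P = (18, 22)
  5P = (10, 13)
  6P = (19, 14)
  7P = (4, 19)
  8P = (11, 17)
  ... (continuing to 17P)
  17P = O

ord(P) = 17


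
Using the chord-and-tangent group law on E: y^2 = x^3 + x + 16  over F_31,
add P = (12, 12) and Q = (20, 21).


P != Q, so use the chord formula.
s = (y2 - y1) / (x2 - x1) = (9) / (8) mod 31 = 5
x3 = s^2 - x1 - x2 mod 31 = 5^2 - 12 - 20 = 24
y3 = s (x1 - x3) - y1 mod 31 = 5 * (12 - 24) - 12 = 21

P + Q = (24, 21)


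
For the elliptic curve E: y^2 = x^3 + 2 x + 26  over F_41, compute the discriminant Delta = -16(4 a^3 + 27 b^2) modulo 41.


4 a^3 + 27 b^2 = 4*2^3 + 27*26^2 = 32 + 18252 = 18284
Delta = -16 * (18284) = -292544
Delta mod 41 = 32

Delta = 32 (mod 41)


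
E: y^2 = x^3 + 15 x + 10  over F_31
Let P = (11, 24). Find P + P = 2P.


Doubling: s = (3 x1^2 + a) / (2 y1)
s = (3*11^2 + 15) / (2*24) mod 31 = 4
x3 = s^2 - 2 x1 mod 31 = 4^2 - 2*11 = 25
y3 = s (x1 - x3) - y1 mod 31 = 4 * (11 - 25) - 24 = 13

2P = (25, 13)


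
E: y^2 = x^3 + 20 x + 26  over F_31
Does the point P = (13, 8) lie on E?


Check whether y^2 = x^3 + 20 x + 26 (mod 31) for (x, y) = (13, 8).
LHS: y^2 = 8^2 mod 31 = 2
RHS: x^3 + 20 x + 26 = 13^3 + 20*13 + 26 mod 31 = 3
LHS != RHS

No, not on the curve


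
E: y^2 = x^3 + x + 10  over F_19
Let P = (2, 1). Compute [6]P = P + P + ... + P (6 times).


k = 6 = 110_2 (binary, LSB first: 011)
Double-and-add from P = (2, 1):
  bit 0 = 0: acc unchanged = O
  bit 1 = 1: acc = O + (5, 8) = (5, 8)
  bit 2 = 1: acc = (5, 8) + (9, 11) = (2, 18)

6P = (2, 18)


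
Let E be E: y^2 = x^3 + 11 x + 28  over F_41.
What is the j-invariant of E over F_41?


Delta = -16(4 a^3 + 27 b^2) mod 41 = 27
-1728 * (4 a)^3 = -1728 * (4*11)^3 mod 41 = 2
j = 2 * 27^(-1) mod 41 = 35

j = 35 (mod 41)


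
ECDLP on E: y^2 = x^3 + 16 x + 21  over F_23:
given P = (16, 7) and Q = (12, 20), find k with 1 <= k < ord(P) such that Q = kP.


Enumerate multiples of P until we hit Q = (12, 20):
  1P = (16, 7)
  2P = (22, 2)
  3P = (17, 13)
  4P = (3, 2)
  5P = (10, 13)
  6P = (21, 21)
  7P = (15, 5)
  8P = (19, 10)
  9P = (12, 20)
Match found at i = 9.

k = 9


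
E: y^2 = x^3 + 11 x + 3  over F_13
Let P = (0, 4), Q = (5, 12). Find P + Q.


P != Q, so use the chord formula.
s = (y2 - y1) / (x2 - x1) = (8) / (5) mod 13 = 12
x3 = s^2 - x1 - x2 mod 13 = 12^2 - 0 - 5 = 9
y3 = s (x1 - x3) - y1 mod 13 = 12 * (0 - 9) - 4 = 5

P + Q = (9, 5)


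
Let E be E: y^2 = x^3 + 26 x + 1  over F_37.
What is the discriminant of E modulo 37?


4 a^3 + 27 b^2 = 4*26^3 + 27*1^2 = 70304 + 27 = 70331
Delta = -16 * (70331) = -1125296
Delta mod 37 = 22

Delta = 22 (mod 37)


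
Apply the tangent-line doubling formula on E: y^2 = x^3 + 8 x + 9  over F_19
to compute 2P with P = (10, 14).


Doubling: s = (3 x1^2 + a) / (2 y1)
s = (3*10^2 + 8) / (2*14) mod 19 = 11
x3 = s^2 - 2 x1 mod 19 = 11^2 - 2*10 = 6
y3 = s (x1 - x3) - y1 mod 19 = 11 * (10 - 6) - 14 = 11

2P = (6, 11)


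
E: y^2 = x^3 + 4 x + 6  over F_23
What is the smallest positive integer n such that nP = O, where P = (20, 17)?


Compute successive multiples of P until we hit O:
  1P = (20, 17)
  2P = (9, 14)
  3P = (7, 20)
  4P = (0, 12)
  5P = (16, 7)
  6P = (22, 1)
  7P = (22, 22)
  8P = (16, 16)
  ... (continuing to 13P)
  13P = O

ord(P) = 13


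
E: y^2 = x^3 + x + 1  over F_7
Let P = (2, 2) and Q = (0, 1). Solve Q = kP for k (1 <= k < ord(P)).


Enumerate multiples of P until we hit Q = (0, 1):
  1P = (2, 2)
  2P = (0, 1)
Match found at i = 2.

k = 2


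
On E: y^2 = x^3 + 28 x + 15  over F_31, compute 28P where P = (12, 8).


k = 28 = 11100_2 (binary, LSB first: 00111)
Double-and-add from P = (12, 8):
  bit 0 = 0: acc unchanged = O
  bit 1 = 0: acc unchanged = O
  bit 2 = 1: acc = O + (28, 11) = (28, 11)
  bit 3 = 1: acc = (28, 11) + (20, 9) = (16, 23)
  bit 4 = 1: acc = (16, 23) + (19, 11) = (12, 23)

28P = (12, 23)


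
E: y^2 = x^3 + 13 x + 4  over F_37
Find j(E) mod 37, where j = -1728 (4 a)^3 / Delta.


Delta = -16(4 a^3 + 27 b^2) mod 37 = 36
-1728 * (4 a)^3 = -1728 * (4*13)^3 mod 37 = 14
j = 14 * 36^(-1) mod 37 = 23

j = 23 (mod 37)


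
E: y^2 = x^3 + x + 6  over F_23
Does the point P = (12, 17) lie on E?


Check whether y^2 = x^3 + 1 x + 6 (mod 23) for (x, y) = (12, 17).
LHS: y^2 = 17^2 mod 23 = 13
RHS: x^3 + 1 x + 6 = 12^3 + 1*12 + 6 mod 23 = 21
LHS != RHS

No, not on the curve


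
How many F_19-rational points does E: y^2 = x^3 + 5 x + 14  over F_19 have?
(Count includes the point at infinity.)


For each x in F_19, count y with y^2 = x^3 + 5 x + 14 mod 19:
  x = 1: RHS = 1, y in [1, 18]  -> 2 point(s)
  x = 9: RHS = 9, y in [3, 16]  -> 2 point(s)
  x = 10: RHS = 0, y in [0]  -> 1 point(s)
  x = 12: RHS = 16, y in [4, 15]  -> 2 point(s)
  x = 14: RHS = 16, y in [4, 15]  -> 2 point(s)
  x = 15: RHS = 6, y in [5, 14]  -> 2 point(s)
Affine points: 11. Add the point at infinity: total = 12.

#E(F_19) = 12


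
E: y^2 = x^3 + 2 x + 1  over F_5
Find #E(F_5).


For each x in F_5, count y with y^2 = x^3 + 2 x + 1 mod 5:
  x = 0: RHS = 1, y in [1, 4]  -> 2 point(s)
  x = 1: RHS = 4, y in [2, 3]  -> 2 point(s)
  x = 3: RHS = 4, y in [2, 3]  -> 2 point(s)
Affine points: 6. Add the point at infinity: total = 7.

#E(F_5) = 7


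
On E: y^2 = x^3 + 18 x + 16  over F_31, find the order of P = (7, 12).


Compute successive multiples of P until we hit O:
  1P = (7, 12)
  2P = (26, 24)
  3P = (30, 11)
  4P = (10, 7)
  5P = (3, 2)
  6P = (4, 11)
  7P = (27, 2)
  8P = (5, 18)
  ... (continuing to 35P)
  35P = O

ord(P) = 35


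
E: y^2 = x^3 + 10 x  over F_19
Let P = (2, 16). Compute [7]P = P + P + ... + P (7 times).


k = 7 = 111_2 (binary, LSB first: 111)
Double-and-add from P = (2, 16):
  bit 0 = 1: acc = O + (2, 16) = (2, 16)
  bit 1 = 1: acc = (2, 16) + (1, 12) = (13, 16)
  bit 2 = 1: acc = (13, 16) + (4, 3) = (13, 3)

7P = (13, 3)


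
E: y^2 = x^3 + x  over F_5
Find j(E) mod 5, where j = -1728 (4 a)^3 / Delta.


Delta = -16(4 a^3 + 27 b^2) mod 5 = 1
-1728 * (4 a)^3 = -1728 * (4*1)^3 mod 5 = 3
j = 3 * 1^(-1) mod 5 = 3

j = 3 (mod 5)


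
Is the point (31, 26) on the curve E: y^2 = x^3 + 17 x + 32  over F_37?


Check whether y^2 = x^3 + 17 x + 32 (mod 37) for (x, y) = (31, 26).
LHS: y^2 = 26^2 mod 37 = 10
RHS: x^3 + 17 x + 32 = 31^3 + 17*31 + 32 mod 37 = 10
LHS = RHS

Yes, on the curve


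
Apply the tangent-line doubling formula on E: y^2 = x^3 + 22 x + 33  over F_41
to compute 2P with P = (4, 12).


Doubling: s = (3 x1^2 + a) / (2 y1)
s = (3*4^2 + 22) / (2*12) mod 41 = 20
x3 = s^2 - 2 x1 mod 41 = 20^2 - 2*4 = 23
y3 = s (x1 - x3) - y1 mod 41 = 20 * (4 - 23) - 12 = 18

2P = (23, 18)


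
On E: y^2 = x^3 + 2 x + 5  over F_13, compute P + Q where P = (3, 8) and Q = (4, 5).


P != Q, so use the chord formula.
s = (y2 - y1) / (x2 - x1) = (10) / (1) mod 13 = 10
x3 = s^2 - x1 - x2 mod 13 = 10^2 - 3 - 4 = 2
y3 = s (x1 - x3) - y1 mod 13 = 10 * (3 - 2) - 8 = 2

P + Q = (2, 2)


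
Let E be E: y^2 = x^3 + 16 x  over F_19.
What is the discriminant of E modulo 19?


4 a^3 + 27 b^2 = 4*16^3 + 27*0^2 = 16384 + 0 = 16384
Delta = -16 * (16384) = -262144
Delta mod 19 = 18

Delta = 18 (mod 19)


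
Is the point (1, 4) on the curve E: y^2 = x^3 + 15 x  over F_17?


Check whether y^2 = x^3 + 15 x + 0 (mod 17) for (x, y) = (1, 4).
LHS: y^2 = 4^2 mod 17 = 16
RHS: x^3 + 15 x + 0 = 1^3 + 15*1 + 0 mod 17 = 16
LHS = RHS

Yes, on the curve


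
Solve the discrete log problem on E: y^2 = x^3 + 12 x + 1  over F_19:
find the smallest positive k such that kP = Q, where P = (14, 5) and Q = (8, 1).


Enumerate multiples of P until we hit Q = (8, 1):
  1P = (14, 5)
  2P = (0, 18)
  3P = (11, 18)
  4P = (17, 8)
  5P = (8, 1)
Match found at i = 5.

k = 5


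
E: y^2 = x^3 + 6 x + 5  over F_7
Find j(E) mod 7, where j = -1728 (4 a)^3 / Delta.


Delta = -16(4 a^3 + 27 b^2) mod 7 = 2
-1728 * (4 a)^3 = -1728 * (4*6)^3 mod 7 = 6
j = 6 * 2^(-1) mod 7 = 3

j = 3 (mod 7)


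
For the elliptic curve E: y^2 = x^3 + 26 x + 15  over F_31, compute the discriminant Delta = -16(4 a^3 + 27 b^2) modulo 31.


4 a^3 + 27 b^2 = 4*26^3 + 27*15^2 = 70304 + 6075 = 76379
Delta = -16 * (76379) = -1222064
Delta mod 31 = 18

Delta = 18 (mod 31)


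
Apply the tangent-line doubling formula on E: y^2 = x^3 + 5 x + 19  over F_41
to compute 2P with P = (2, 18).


Doubling: s = (3 x1^2 + a) / (2 y1)
s = (3*2^2 + 5) / (2*18) mod 41 = 13
x3 = s^2 - 2 x1 mod 41 = 13^2 - 2*2 = 1
y3 = s (x1 - x3) - y1 mod 41 = 13 * (2 - 1) - 18 = 36

2P = (1, 36)


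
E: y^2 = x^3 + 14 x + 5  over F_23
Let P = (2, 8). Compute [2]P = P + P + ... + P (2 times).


k = 2 = 10_2 (binary, LSB first: 01)
Double-and-add from P = (2, 8):
  bit 0 = 0: acc unchanged = O
  bit 1 = 1: acc = O + (22, 17) = (22, 17)

2P = (22, 17)


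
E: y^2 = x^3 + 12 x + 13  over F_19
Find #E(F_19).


For each x in F_19, count y with y^2 = x^3 + 12 x + 13 mod 19:
  x = 1: RHS = 7, y in [8, 11]  -> 2 point(s)
  x = 2: RHS = 7, y in [8, 11]  -> 2 point(s)
  x = 3: RHS = 0, y in [0]  -> 1 point(s)
  x = 4: RHS = 11, y in [7, 12]  -> 2 point(s)
  x = 6: RHS = 16, y in [4, 15]  -> 2 point(s)
  x = 12: RHS = 4, y in [2, 17]  -> 2 point(s)
  x = 16: RHS = 7, y in [8, 11]  -> 2 point(s)
  x = 17: RHS = 0, y in [0]  -> 1 point(s)
  x = 18: RHS = 0, y in [0]  -> 1 point(s)
Affine points: 15. Add the point at infinity: total = 16.

#E(F_19) = 16


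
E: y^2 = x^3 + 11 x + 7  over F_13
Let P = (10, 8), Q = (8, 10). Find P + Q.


P != Q, so use the chord formula.
s = (y2 - y1) / (x2 - x1) = (2) / (11) mod 13 = 12
x3 = s^2 - x1 - x2 mod 13 = 12^2 - 10 - 8 = 9
y3 = s (x1 - x3) - y1 mod 13 = 12 * (10 - 9) - 8 = 4

P + Q = (9, 4)


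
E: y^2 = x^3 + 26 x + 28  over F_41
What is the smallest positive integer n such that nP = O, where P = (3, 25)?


Compute successive multiples of P until we hit O:
  1P = (3, 25)
  2P = (14, 15)
  3P = (15, 12)
  4P = (33, 28)
  5P = (21, 6)
  6P = (19, 1)
  7P = (11, 28)
  8P = (6, 20)
  ... (continuing to 51P)
  51P = O

ord(P) = 51


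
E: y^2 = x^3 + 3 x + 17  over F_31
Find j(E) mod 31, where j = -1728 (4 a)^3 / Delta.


Delta = -16(4 a^3 + 27 b^2) mod 31 = 28
-1728 * (4 a)^3 = -1728 * (4*3)^3 mod 31 = 29
j = 29 * 28^(-1) mod 31 = 11

j = 11 (mod 31)


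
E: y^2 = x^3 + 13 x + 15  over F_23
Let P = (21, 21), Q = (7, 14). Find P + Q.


P != Q, so use the chord formula.
s = (y2 - y1) / (x2 - x1) = (16) / (9) mod 23 = 12
x3 = s^2 - x1 - x2 mod 23 = 12^2 - 21 - 7 = 1
y3 = s (x1 - x3) - y1 mod 23 = 12 * (21 - 1) - 21 = 12

P + Q = (1, 12)


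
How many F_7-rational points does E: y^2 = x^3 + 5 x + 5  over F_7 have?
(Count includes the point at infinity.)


For each x in F_7, count y with y^2 = x^3 + 5 x + 5 mod 7:
  x = 1: RHS = 4, y in [2, 5]  -> 2 point(s)
  x = 2: RHS = 2, y in [3, 4]  -> 2 point(s)
  x = 5: RHS = 1, y in [1, 6]  -> 2 point(s)
Affine points: 6. Add the point at infinity: total = 7.

#E(F_7) = 7


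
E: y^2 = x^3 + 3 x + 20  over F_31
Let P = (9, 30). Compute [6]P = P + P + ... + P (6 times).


k = 6 = 110_2 (binary, LSB first: 011)
Double-and-add from P = (9, 30):
  bit 0 = 0: acc unchanged = O
  bit 1 = 1: acc = O + (14, 27) = (14, 27)
  bit 2 = 1: acc = (14, 27) + (5, 25) = (22, 16)

6P = (22, 16)


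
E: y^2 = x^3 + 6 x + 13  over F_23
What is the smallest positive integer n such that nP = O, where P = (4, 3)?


Compute successive multiples of P until we hit O:
  1P = (4, 3)
  2P = (4, 20)
  3P = O

ord(P) = 3


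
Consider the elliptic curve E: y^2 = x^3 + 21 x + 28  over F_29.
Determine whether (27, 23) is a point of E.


Check whether y^2 = x^3 + 21 x + 28 (mod 29) for (x, y) = (27, 23).
LHS: y^2 = 23^2 mod 29 = 7
RHS: x^3 + 21 x + 28 = 27^3 + 21*27 + 28 mod 29 = 7
LHS = RHS

Yes, on the curve


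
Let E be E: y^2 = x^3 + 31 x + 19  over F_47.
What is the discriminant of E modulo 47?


4 a^3 + 27 b^2 = 4*31^3 + 27*19^2 = 119164 + 9747 = 128911
Delta = -16 * (128911) = -2062576
Delta mod 47 = 19

Delta = 19 (mod 47)


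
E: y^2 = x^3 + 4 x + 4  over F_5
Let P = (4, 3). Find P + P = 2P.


Doubling: s = (3 x1^2 + a) / (2 y1)
s = (3*4^2 + 4) / (2*3) mod 5 = 2
x3 = s^2 - 2 x1 mod 5 = 2^2 - 2*4 = 1
y3 = s (x1 - x3) - y1 mod 5 = 2 * (4 - 1) - 3 = 3

2P = (1, 3)


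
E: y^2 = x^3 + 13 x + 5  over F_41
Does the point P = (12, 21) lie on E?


Check whether y^2 = x^3 + 13 x + 5 (mod 41) for (x, y) = (12, 21).
LHS: y^2 = 21^2 mod 41 = 31
RHS: x^3 + 13 x + 5 = 12^3 + 13*12 + 5 mod 41 = 3
LHS != RHS

No, not on the curve


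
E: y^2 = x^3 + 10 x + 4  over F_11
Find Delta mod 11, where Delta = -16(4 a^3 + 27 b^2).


4 a^3 + 27 b^2 = 4*10^3 + 27*4^2 = 4000 + 432 = 4432
Delta = -16 * (4432) = -70912
Delta mod 11 = 5

Delta = 5 (mod 11)


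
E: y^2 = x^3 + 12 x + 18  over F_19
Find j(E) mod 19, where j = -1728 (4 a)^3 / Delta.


Delta = -16(4 a^3 + 27 b^2) mod 19 = 12
-1728 * (4 a)^3 = -1728 * (4*12)^3 mod 19 = 12
j = 12 * 12^(-1) mod 19 = 1

j = 1 (mod 19)


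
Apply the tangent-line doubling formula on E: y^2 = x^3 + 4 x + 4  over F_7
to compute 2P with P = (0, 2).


Doubling: s = (3 x1^2 + a) / (2 y1)
s = (3*0^2 + 4) / (2*2) mod 7 = 1
x3 = s^2 - 2 x1 mod 7 = 1^2 - 2*0 = 1
y3 = s (x1 - x3) - y1 mod 7 = 1 * (0 - 1) - 2 = 4

2P = (1, 4)


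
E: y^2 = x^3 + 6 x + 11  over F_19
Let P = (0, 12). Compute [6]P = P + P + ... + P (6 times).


k = 6 = 110_2 (binary, LSB first: 011)
Double-and-add from P = (0, 12):
  bit 0 = 0: acc unchanged = O
  bit 1 = 1: acc = O + (6, 15) = (6, 15)
  bit 2 = 1: acc = (6, 15) + (7, 4) = (13, 5)

6P = (13, 5)


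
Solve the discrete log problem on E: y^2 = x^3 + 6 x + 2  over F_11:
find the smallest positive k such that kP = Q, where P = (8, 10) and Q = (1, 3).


Enumerate multiples of P until we hit Q = (1, 3):
  1P = (8, 10)
  2P = (6, 1)
  3P = (9, 2)
  4P = (3, 5)
  5P = (1, 8)
  6P = (5, 5)
  7P = (2, 0)
  8P = (5, 6)
  9P = (1, 3)
Match found at i = 9.

k = 9


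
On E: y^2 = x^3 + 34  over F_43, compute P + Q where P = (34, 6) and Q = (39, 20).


P != Q, so use the chord formula.
s = (y2 - y1) / (x2 - x1) = (14) / (5) mod 43 = 20
x3 = s^2 - x1 - x2 mod 43 = 20^2 - 34 - 39 = 26
y3 = s (x1 - x3) - y1 mod 43 = 20 * (34 - 26) - 6 = 25

P + Q = (26, 25)


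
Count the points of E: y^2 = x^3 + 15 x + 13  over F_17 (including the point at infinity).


For each x in F_17, count y with y^2 = x^3 + 15 x + 13 mod 17:
  x = 0: RHS = 13, y in [8, 9]  -> 2 point(s)
  x = 2: RHS = 0, y in [0]  -> 1 point(s)
  x = 3: RHS = 0, y in [0]  -> 1 point(s)
  x = 4: RHS = 1, y in [1, 16]  -> 2 point(s)
  x = 5: RHS = 9, y in [3, 14]  -> 2 point(s)
  x = 6: RHS = 13, y in [8, 9]  -> 2 point(s)
  x = 7: RHS = 2, y in [6, 11]  -> 2 point(s)
  x = 8: RHS = 16, y in [4, 13]  -> 2 point(s)
  x = 11: RHS = 13, y in [8, 9]  -> 2 point(s)
  x = 12: RHS = 0, y in [0]  -> 1 point(s)
  x = 13: RHS = 8, y in [5, 12]  -> 2 point(s)
  x = 14: RHS = 9, y in [3, 14]  -> 2 point(s)
  x = 15: RHS = 9, y in [3, 14]  -> 2 point(s)
Affine points: 23. Add the point at infinity: total = 24.

#E(F_17) = 24


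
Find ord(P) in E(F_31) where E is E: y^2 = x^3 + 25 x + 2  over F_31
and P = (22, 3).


Compute successive multiples of P until we hit O:
  1P = (22, 3)
  2P = (5, 2)
  3P = (1, 11)
  4P = (26, 0)
  5P = (1, 20)
  6P = (5, 29)
  7P = (22, 28)
  8P = O

ord(P) = 8


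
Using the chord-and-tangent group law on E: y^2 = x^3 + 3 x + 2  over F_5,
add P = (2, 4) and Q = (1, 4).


P != Q, so use the chord formula.
s = (y2 - y1) / (x2 - x1) = (0) / (4) mod 5 = 0
x3 = s^2 - x1 - x2 mod 5 = 0^2 - 2 - 1 = 2
y3 = s (x1 - x3) - y1 mod 5 = 0 * (2 - 2) - 4 = 1

P + Q = (2, 1)


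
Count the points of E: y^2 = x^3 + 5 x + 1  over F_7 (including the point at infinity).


For each x in F_7, count y with y^2 = x^3 + 5 x + 1 mod 7:
  x = 0: RHS = 1, y in [1, 6]  -> 2 point(s)
  x = 1: RHS = 0, y in [0]  -> 1 point(s)
  x = 3: RHS = 1, y in [1, 6]  -> 2 point(s)
  x = 4: RHS = 1, y in [1, 6]  -> 2 point(s)
  x = 5: RHS = 4, y in [2, 5]  -> 2 point(s)
  x = 6: RHS = 2, y in [3, 4]  -> 2 point(s)
Affine points: 11. Add the point at infinity: total = 12.

#E(F_7) = 12


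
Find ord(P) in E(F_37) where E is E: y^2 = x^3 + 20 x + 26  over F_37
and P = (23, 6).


Compute successive multiples of P until we hit O:
  1P = (23, 6)
  2P = (1, 11)
  3P = (9, 11)
  4P = (14, 4)
  5P = (27, 26)
  6P = (12, 12)
  7P = (13, 2)
  8P = (13, 35)
  ... (continuing to 15P)
  15P = O

ord(P) = 15


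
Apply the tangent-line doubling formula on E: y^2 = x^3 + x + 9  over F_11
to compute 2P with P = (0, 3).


Doubling: s = (3 x1^2 + a) / (2 y1)
s = (3*0^2 + 1) / (2*3) mod 11 = 2
x3 = s^2 - 2 x1 mod 11 = 2^2 - 2*0 = 4
y3 = s (x1 - x3) - y1 mod 11 = 2 * (0 - 4) - 3 = 0

2P = (4, 0)


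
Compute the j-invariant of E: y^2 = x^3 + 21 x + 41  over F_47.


Delta = -16(4 a^3 + 27 b^2) mod 47 = 18
-1728 * (4 a)^3 = -1728 * (4*21)^3 mod 47 = 45
j = 45 * 18^(-1) mod 47 = 26

j = 26 (mod 47)


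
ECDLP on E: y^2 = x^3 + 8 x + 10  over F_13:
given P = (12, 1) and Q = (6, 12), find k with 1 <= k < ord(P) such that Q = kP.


Enumerate multiples of P until we hit Q = (6, 12):
  1P = (12, 1)
  2P = (3, 3)
  3P = (8, 1)
  4P = (6, 12)
Match found at i = 4.

k = 4


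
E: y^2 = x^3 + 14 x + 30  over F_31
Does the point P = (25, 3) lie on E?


Check whether y^2 = x^3 + 14 x + 30 (mod 31) for (x, y) = (25, 3).
LHS: y^2 = 3^2 mod 31 = 9
RHS: x^3 + 14 x + 30 = 25^3 + 14*25 + 30 mod 31 = 9
LHS = RHS

Yes, on the curve


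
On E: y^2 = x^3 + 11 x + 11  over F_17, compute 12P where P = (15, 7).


k = 12 = 1100_2 (binary, LSB first: 0011)
Double-and-add from P = (15, 7):
  bit 0 = 0: acc unchanged = O
  bit 1 = 0: acc unchanged = O
  bit 2 = 1: acc = O + (5, 15) = (5, 15)
  bit 3 = 1: acc = (5, 15) + (6, 15) = (6, 2)

12P = (6, 2)


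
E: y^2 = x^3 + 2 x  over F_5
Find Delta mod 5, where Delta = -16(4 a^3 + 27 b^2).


4 a^3 + 27 b^2 = 4*2^3 + 27*0^2 = 32 + 0 = 32
Delta = -16 * (32) = -512
Delta mod 5 = 3

Delta = 3 (mod 5)


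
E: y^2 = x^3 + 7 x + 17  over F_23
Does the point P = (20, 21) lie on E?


Check whether y^2 = x^3 + 7 x + 17 (mod 23) for (x, y) = (20, 21).
LHS: y^2 = 21^2 mod 23 = 4
RHS: x^3 + 7 x + 17 = 20^3 + 7*20 + 17 mod 23 = 15
LHS != RHS

No, not on the curve


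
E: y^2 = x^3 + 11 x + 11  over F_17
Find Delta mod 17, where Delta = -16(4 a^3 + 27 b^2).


4 a^3 + 27 b^2 = 4*11^3 + 27*11^2 = 5324 + 3267 = 8591
Delta = -16 * (8591) = -137456
Delta mod 17 = 6

Delta = 6 (mod 17)


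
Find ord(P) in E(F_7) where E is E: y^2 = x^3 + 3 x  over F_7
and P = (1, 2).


Compute successive multiples of P until we hit O:
  1P = (1, 2)
  2P = (2, 0)
  3P = (1, 5)
  4P = O

ord(P) = 4


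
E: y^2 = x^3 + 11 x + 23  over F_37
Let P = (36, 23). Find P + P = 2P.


Doubling: s = (3 x1^2 + a) / (2 y1)
s = (3*36^2 + 11) / (2*23) mod 37 = 18
x3 = s^2 - 2 x1 mod 37 = 18^2 - 2*36 = 30
y3 = s (x1 - x3) - y1 mod 37 = 18 * (36 - 30) - 23 = 11

2P = (30, 11)


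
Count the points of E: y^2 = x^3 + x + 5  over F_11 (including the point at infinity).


For each x in F_11, count y with y^2 = x^3 + 1 x + 5 mod 11:
  x = 0: RHS = 5, y in [4, 7]  -> 2 point(s)
  x = 2: RHS = 4, y in [2, 9]  -> 2 point(s)
  x = 5: RHS = 3, y in [5, 6]  -> 2 point(s)
  x = 7: RHS = 3, y in [5, 6]  -> 2 point(s)
  x = 10: RHS = 3, y in [5, 6]  -> 2 point(s)
Affine points: 10. Add the point at infinity: total = 11.

#E(F_11) = 11


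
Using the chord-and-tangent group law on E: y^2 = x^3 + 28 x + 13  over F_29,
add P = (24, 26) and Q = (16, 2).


P != Q, so use the chord formula.
s = (y2 - y1) / (x2 - x1) = (5) / (21) mod 29 = 3
x3 = s^2 - x1 - x2 mod 29 = 3^2 - 24 - 16 = 27
y3 = s (x1 - x3) - y1 mod 29 = 3 * (24 - 27) - 26 = 23

P + Q = (27, 23)


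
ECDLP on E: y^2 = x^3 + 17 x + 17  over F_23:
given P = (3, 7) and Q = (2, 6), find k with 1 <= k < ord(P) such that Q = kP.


Enumerate multiples of P until we hit Q = (2, 6):
  1P = (3, 7)
  2P = (2, 6)
Match found at i = 2.

k = 2


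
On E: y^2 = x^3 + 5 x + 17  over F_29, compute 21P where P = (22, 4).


k = 21 = 10101_2 (binary, LSB first: 10101)
Double-and-add from P = (22, 4):
  bit 0 = 1: acc = O + (22, 4) = (22, 4)
  bit 1 = 0: acc unchanged = (22, 4)
  bit 2 = 1: acc = (22, 4) + (26, 27) = (5, 14)
  bit 3 = 0: acc unchanged = (5, 14)
  bit 4 = 1: acc = (5, 14) + (1, 20) = (18, 20)

21P = (18, 20)


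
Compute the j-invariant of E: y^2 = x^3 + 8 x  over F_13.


Delta = -16(4 a^3 + 27 b^2) mod 13 = 5
-1728 * (4 a)^3 = -1728 * (4*8)^3 mod 13 = 8
j = 8 * 5^(-1) mod 13 = 12

j = 12 (mod 13)


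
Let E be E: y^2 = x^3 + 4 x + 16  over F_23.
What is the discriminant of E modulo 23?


4 a^3 + 27 b^2 = 4*4^3 + 27*16^2 = 256 + 6912 = 7168
Delta = -16 * (7168) = -114688
Delta mod 23 = 13

Delta = 13 (mod 23)


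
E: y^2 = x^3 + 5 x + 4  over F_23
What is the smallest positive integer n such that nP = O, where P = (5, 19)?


Compute successive multiples of P until we hit O:
  1P = (5, 19)
  2P = (21, 3)
  3P = (21, 20)
  4P = (5, 4)
  5P = O

ord(P) = 5


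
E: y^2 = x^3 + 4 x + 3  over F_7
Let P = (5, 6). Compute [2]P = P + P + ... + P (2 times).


k = 2 = 10_2 (binary, LSB first: 01)
Double-and-add from P = (5, 6):
  bit 0 = 0: acc unchanged = O
  bit 1 = 1: acc = O + (5, 1) = (5, 1)

2P = (5, 1)


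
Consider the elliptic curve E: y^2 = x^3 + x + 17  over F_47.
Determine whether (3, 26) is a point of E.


Check whether y^2 = x^3 + 1 x + 17 (mod 47) for (x, y) = (3, 26).
LHS: y^2 = 26^2 mod 47 = 18
RHS: x^3 + 1 x + 17 = 3^3 + 1*3 + 17 mod 47 = 0
LHS != RHS

No, not on the curve


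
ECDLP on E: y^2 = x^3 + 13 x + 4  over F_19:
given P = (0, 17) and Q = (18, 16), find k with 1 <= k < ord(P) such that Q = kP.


Enumerate multiples of P until we hit Q = (18, 16):
  1P = (0, 17)
  2P = (7, 1)
  3P = (18, 16)
Match found at i = 3.

k = 3


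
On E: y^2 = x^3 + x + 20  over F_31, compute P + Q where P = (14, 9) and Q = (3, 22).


P != Q, so use the chord formula.
s = (y2 - y1) / (x2 - x1) = (13) / (20) mod 31 = 27
x3 = s^2 - x1 - x2 mod 31 = 27^2 - 14 - 3 = 30
y3 = s (x1 - x3) - y1 mod 31 = 27 * (14 - 30) - 9 = 24

P + Q = (30, 24)


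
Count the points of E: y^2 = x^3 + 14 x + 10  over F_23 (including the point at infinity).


For each x in F_23, count y with y^2 = x^3 + 14 x + 10 mod 23:
  x = 1: RHS = 2, y in [5, 18]  -> 2 point(s)
  x = 2: RHS = 0, y in [0]  -> 1 point(s)
  x = 8: RHS = 13, y in [6, 17]  -> 2 point(s)
  x = 10: RHS = 0, y in [0]  -> 1 point(s)
  x = 11: RHS = 0, y in [0]  -> 1 point(s)
  x = 14: RHS = 6, y in [11, 12]  -> 2 point(s)
  x = 16: RHS = 6, y in [11, 12]  -> 2 point(s)
  x = 17: RHS = 9, y in [3, 20]  -> 2 point(s)
  x = 22: RHS = 18, y in [8, 15]  -> 2 point(s)
Affine points: 15. Add the point at infinity: total = 16.

#E(F_23) = 16


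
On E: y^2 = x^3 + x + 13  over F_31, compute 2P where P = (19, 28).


Doubling: s = (3 x1^2 + a) / (2 y1)
s = (3*19^2 + 1) / (2*28) mod 31 = 26
x3 = s^2 - 2 x1 mod 31 = 26^2 - 2*19 = 18
y3 = s (x1 - x3) - y1 mod 31 = 26 * (19 - 18) - 28 = 29

2P = (18, 29)


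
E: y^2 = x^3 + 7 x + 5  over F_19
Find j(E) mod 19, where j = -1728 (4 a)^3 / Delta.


Delta = -16(4 a^3 + 27 b^2) mod 19 = 4
-1728 * (4 a)^3 = -1728 * (4*7)^3 mod 19 = 7
j = 7 * 4^(-1) mod 19 = 16

j = 16 (mod 19)


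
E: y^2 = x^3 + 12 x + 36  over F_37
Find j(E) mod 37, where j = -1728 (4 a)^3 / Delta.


Delta = -16(4 a^3 + 27 b^2) mod 37 = 13
-1728 * (4 a)^3 = -1728 * (4*12)^3 mod 37 = 26
j = 26 * 13^(-1) mod 37 = 2

j = 2 (mod 37)


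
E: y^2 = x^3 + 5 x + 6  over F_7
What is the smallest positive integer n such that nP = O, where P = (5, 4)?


Compute successive multiples of P until we hit O:
  1P = (5, 4)
  2P = (6, 0)
  3P = (5, 3)
  4P = O

ord(P) = 4


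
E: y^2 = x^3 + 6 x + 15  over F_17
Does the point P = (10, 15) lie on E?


Check whether y^2 = x^3 + 6 x + 15 (mod 17) for (x, y) = (10, 15).
LHS: y^2 = 15^2 mod 17 = 4
RHS: x^3 + 6 x + 15 = 10^3 + 6*10 + 15 mod 17 = 4
LHS = RHS

Yes, on the curve


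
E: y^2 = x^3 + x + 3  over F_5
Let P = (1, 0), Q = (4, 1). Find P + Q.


P != Q, so use the chord formula.
s = (y2 - y1) / (x2 - x1) = (1) / (3) mod 5 = 2
x3 = s^2 - x1 - x2 mod 5 = 2^2 - 1 - 4 = 4
y3 = s (x1 - x3) - y1 mod 5 = 2 * (1 - 4) - 0 = 4

P + Q = (4, 4)


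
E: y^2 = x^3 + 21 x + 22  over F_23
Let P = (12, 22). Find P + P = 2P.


Doubling: s = (3 x1^2 + a) / (2 y1)
s = (3*12^2 + 21) / (2*22) mod 23 = 15
x3 = s^2 - 2 x1 mod 23 = 15^2 - 2*12 = 17
y3 = s (x1 - x3) - y1 mod 23 = 15 * (12 - 17) - 22 = 18

2P = (17, 18)


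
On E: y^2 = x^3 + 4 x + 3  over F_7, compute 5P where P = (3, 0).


k = 5 = 101_2 (binary, LSB first: 101)
Double-and-add from P = (3, 0):
  bit 0 = 1: acc = O + (3, 0) = (3, 0)
  bit 1 = 0: acc unchanged = (3, 0)
  bit 2 = 1: acc = (3, 0) + O = (3, 0)

5P = (3, 0)


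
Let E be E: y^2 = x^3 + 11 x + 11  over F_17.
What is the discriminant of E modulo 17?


4 a^3 + 27 b^2 = 4*11^3 + 27*11^2 = 5324 + 3267 = 8591
Delta = -16 * (8591) = -137456
Delta mod 17 = 6

Delta = 6 (mod 17)


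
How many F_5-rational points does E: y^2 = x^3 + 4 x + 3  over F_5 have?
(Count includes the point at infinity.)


For each x in F_5, count y with y^2 = x^3 + 4 x + 3 mod 5:
  x = 2: RHS = 4, y in [2, 3]  -> 2 point(s)
Affine points: 2. Add the point at infinity: total = 3.

#E(F_5) = 3


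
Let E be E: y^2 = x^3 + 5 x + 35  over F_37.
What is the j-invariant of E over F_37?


Delta = -16(4 a^3 + 27 b^2) mod 37 = 3
-1728 * (4 a)^3 = -1728 * (4*5)^3 mod 37 = 14
j = 14 * 3^(-1) mod 37 = 17

j = 17 (mod 37)


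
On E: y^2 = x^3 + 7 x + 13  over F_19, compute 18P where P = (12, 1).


k = 18 = 10010_2 (binary, LSB first: 01001)
Double-and-add from P = (12, 1):
  bit 0 = 0: acc unchanged = O
  bit 1 = 1: acc = O + (15, 15) = (15, 15)
  bit 2 = 0: acc unchanged = (15, 15)
  bit 3 = 0: acc unchanged = (15, 15)
  bit 4 = 1: acc = (15, 15) + (7, 5) = (14, 10)

18P = (14, 10)


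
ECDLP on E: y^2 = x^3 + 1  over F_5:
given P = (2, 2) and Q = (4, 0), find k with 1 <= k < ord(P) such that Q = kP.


Enumerate multiples of P until we hit Q = (4, 0):
  1P = (2, 2)
  2P = (0, 4)
  3P = (4, 0)
Match found at i = 3.

k = 3


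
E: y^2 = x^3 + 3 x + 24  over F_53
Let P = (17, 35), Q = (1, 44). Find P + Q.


P != Q, so use the chord formula.
s = (y2 - y1) / (x2 - x1) = (9) / (37) mod 53 = 16
x3 = s^2 - x1 - x2 mod 53 = 16^2 - 17 - 1 = 26
y3 = s (x1 - x3) - y1 mod 53 = 16 * (17 - 26) - 35 = 33

P + Q = (26, 33)


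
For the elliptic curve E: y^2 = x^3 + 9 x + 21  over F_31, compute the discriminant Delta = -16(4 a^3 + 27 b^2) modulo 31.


4 a^3 + 27 b^2 = 4*9^3 + 27*21^2 = 2916 + 11907 = 14823
Delta = -16 * (14823) = -237168
Delta mod 31 = 13

Delta = 13 (mod 31)


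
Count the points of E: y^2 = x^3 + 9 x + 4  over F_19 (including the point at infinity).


For each x in F_19, count y with y^2 = x^3 + 9 x + 4 mod 19:
  x = 0: RHS = 4, y in [2, 17]  -> 2 point(s)
  x = 2: RHS = 11, y in [7, 12]  -> 2 point(s)
  x = 3: RHS = 1, y in [1, 18]  -> 2 point(s)
  x = 4: RHS = 9, y in [3, 16]  -> 2 point(s)
  x = 7: RHS = 11, y in [7, 12]  -> 2 point(s)
  x = 9: RHS = 16, y in [4, 15]  -> 2 point(s)
  x = 10: RHS = 11, y in [7, 12]  -> 2 point(s)
  x = 11: RHS = 9, y in [3, 16]  -> 2 point(s)
  x = 12: RHS = 16, y in [4, 15]  -> 2 point(s)
  x = 13: RHS = 0, y in [0]  -> 1 point(s)
  x = 14: RHS = 5, y in [9, 10]  -> 2 point(s)
  x = 16: RHS = 7, y in [8, 11]  -> 2 point(s)
  x = 17: RHS = 16, y in [4, 15]  -> 2 point(s)
Affine points: 25. Add the point at infinity: total = 26.

#E(F_19) = 26


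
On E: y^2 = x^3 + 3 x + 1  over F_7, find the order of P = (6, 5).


Compute successive multiples of P until we hit O:
  1P = (6, 5)
  2P = (6, 2)
  3P = O

ord(P) = 3


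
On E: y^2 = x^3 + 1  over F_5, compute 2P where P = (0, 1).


Doubling: s = (3 x1^2 + a) / (2 y1)
s = (3*0^2 + 0) / (2*1) mod 5 = 0
x3 = s^2 - 2 x1 mod 5 = 0^2 - 2*0 = 0
y3 = s (x1 - x3) - y1 mod 5 = 0 * (0 - 0) - 1 = 4

2P = (0, 4)


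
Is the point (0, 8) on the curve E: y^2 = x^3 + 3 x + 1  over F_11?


Check whether y^2 = x^3 + 3 x + 1 (mod 11) for (x, y) = (0, 8).
LHS: y^2 = 8^2 mod 11 = 9
RHS: x^3 + 3 x + 1 = 0^3 + 3*0 + 1 mod 11 = 1
LHS != RHS

No, not on the curve


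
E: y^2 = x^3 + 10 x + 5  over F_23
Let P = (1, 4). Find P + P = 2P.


Doubling: s = (3 x1^2 + a) / (2 y1)
s = (3*1^2 + 10) / (2*4) mod 23 = 16
x3 = s^2 - 2 x1 mod 23 = 16^2 - 2*1 = 1
y3 = s (x1 - x3) - y1 mod 23 = 16 * (1 - 1) - 4 = 19

2P = (1, 19)


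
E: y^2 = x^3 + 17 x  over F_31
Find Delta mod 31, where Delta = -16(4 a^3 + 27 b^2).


4 a^3 + 27 b^2 = 4*17^3 + 27*0^2 = 19652 + 0 = 19652
Delta = -16 * (19652) = -314432
Delta mod 31 = 1

Delta = 1 (mod 31)


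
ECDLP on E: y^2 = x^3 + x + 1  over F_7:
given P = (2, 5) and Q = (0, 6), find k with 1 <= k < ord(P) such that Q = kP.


Enumerate multiples of P until we hit Q = (0, 6):
  1P = (2, 5)
  2P = (0, 6)
Match found at i = 2.

k = 2


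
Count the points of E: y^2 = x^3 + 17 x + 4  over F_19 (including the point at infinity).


For each x in F_19, count y with y^2 = x^3 + 17 x + 4 mod 19:
  x = 0: RHS = 4, y in [2, 17]  -> 2 point(s)
  x = 3: RHS = 6, y in [5, 14]  -> 2 point(s)
  x = 5: RHS = 5, y in [9, 10]  -> 2 point(s)
  x = 8: RHS = 6, y in [5, 14]  -> 2 point(s)
  x = 12: RHS = 17, y in [6, 13]  -> 2 point(s)
  x = 13: RHS = 9, y in [3, 16]  -> 2 point(s)
  x = 15: RHS = 5, y in [9, 10]  -> 2 point(s)
  x = 17: RHS = 0, y in [0]  -> 1 point(s)
  x = 18: RHS = 5, y in [9, 10]  -> 2 point(s)
Affine points: 17. Add the point at infinity: total = 18.

#E(F_19) = 18


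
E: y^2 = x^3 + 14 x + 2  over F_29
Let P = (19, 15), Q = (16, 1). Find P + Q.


P != Q, so use the chord formula.
s = (y2 - y1) / (x2 - x1) = (15) / (26) mod 29 = 24
x3 = s^2 - x1 - x2 mod 29 = 24^2 - 19 - 16 = 19
y3 = s (x1 - x3) - y1 mod 29 = 24 * (19 - 19) - 15 = 14

P + Q = (19, 14)


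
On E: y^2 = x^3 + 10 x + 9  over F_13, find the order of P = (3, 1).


Compute successive multiples of P until we hit O:
  1P = (3, 1)
  2P = (8, 4)
  3P = (6, 5)
  4P = (0, 3)
  5P = (9, 3)
  6P = (4, 3)
  7P = (10, 11)
  8P = (10, 2)
  ... (continuing to 15P)
  15P = O

ord(P) = 15


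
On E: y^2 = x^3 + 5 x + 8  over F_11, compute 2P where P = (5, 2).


k = 2 = 10_2 (binary, LSB first: 01)
Double-and-add from P = (5, 2):
  bit 0 = 0: acc unchanged = O
  bit 1 = 1: acc = O + (5, 9) = (5, 9)

2P = (5, 9)


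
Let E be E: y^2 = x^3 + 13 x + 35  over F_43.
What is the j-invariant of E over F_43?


Delta = -16(4 a^3 + 27 b^2) mod 43 = 3
-1728 * (4 a)^3 = -1728 * (4*13)^3 mod 43 = 16
j = 16 * 3^(-1) mod 43 = 34

j = 34 (mod 43)


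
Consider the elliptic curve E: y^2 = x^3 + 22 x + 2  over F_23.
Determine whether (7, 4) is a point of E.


Check whether y^2 = x^3 + 22 x + 2 (mod 23) for (x, y) = (7, 4).
LHS: y^2 = 4^2 mod 23 = 16
RHS: x^3 + 22 x + 2 = 7^3 + 22*7 + 2 mod 23 = 16
LHS = RHS

Yes, on the curve


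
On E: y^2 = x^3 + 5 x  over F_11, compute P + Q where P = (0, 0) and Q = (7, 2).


P != Q, so use the chord formula.
s = (y2 - y1) / (x2 - x1) = (2) / (7) mod 11 = 5
x3 = s^2 - x1 - x2 mod 11 = 5^2 - 0 - 7 = 7
y3 = s (x1 - x3) - y1 mod 11 = 5 * (0 - 7) - 0 = 9

P + Q = (7, 9)


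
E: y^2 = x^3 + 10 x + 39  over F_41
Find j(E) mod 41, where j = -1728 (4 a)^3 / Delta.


Delta = -16(4 a^3 + 27 b^2) mod 41 = 36
-1728 * (4 a)^3 = -1728 * (4*10)^3 mod 41 = 6
j = 6 * 36^(-1) mod 41 = 7

j = 7 (mod 41)


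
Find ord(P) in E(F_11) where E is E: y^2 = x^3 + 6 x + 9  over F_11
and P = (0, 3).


Compute successive multiples of P until we hit O:
  1P = (0, 3)
  2P = (1, 7)
  3P = (4, 3)
  4P = (7, 8)
  5P = (9, 0)
  6P = (7, 3)
  7P = (4, 8)
  8P = (1, 4)
  ... (continuing to 10P)
  10P = O

ord(P) = 10


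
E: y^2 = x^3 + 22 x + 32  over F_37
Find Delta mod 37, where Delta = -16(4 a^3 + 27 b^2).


4 a^3 + 27 b^2 = 4*22^3 + 27*32^2 = 42592 + 27648 = 70240
Delta = -16 * (70240) = -1123840
Delta mod 37 = 35

Delta = 35 (mod 37)


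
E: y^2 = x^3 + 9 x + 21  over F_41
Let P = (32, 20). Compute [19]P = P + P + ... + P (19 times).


k = 19 = 10011_2 (binary, LSB first: 11001)
Double-and-add from P = (32, 20):
  bit 0 = 1: acc = O + (32, 20) = (32, 20)
  bit 1 = 1: acc = (32, 20) + (13, 30) = (4, 30)
  bit 2 = 0: acc unchanged = (4, 30)
  bit 3 = 0: acc unchanged = (4, 30)
  bit 4 = 1: acc = (4, 30) + (20, 1) = (15, 13)

19P = (15, 13)


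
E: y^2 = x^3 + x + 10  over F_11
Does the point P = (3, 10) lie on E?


Check whether y^2 = x^3 + 1 x + 10 (mod 11) for (x, y) = (3, 10).
LHS: y^2 = 10^2 mod 11 = 1
RHS: x^3 + 1 x + 10 = 3^3 + 1*3 + 10 mod 11 = 7
LHS != RHS

No, not on the curve


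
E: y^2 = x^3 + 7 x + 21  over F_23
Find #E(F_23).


For each x in F_23, count y with y^2 = x^3 + 7 x + 21 mod 23:
  x = 1: RHS = 6, y in [11, 12]  -> 2 point(s)
  x = 3: RHS = 0, y in [0]  -> 1 point(s)
  x = 6: RHS = 3, y in [7, 16]  -> 2 point(s)
  x = 9: RHS = 8, y in [10, 13]  -> 2 point(s)
  x = 11: RHS = 3, y in [7, 16]  -> 2 point(s)
  x = 12: RHS = 16, y in [4, 19]  -> 2 point(s)
  x = 13: RHS = 9, y in [3, 20]  -> 2 point(s)
  x = 17: RHS = 16, y in [4, 19]  -> 2 point(s)
  x = 22: RHS = 13, y in [6, 17]  -> 2 point(s)
Affine points: 17. Add the point at infinity: total = 18.

#E(F_23) = 18


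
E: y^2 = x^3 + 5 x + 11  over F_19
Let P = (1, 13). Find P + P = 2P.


Doubling: s = (3 x1^2 + a) / (2 y1)
s = (3*1^2 + 5) / (2*13) mod 19 = 12
x3 = s^2 - 2 x1 mod 19 = 12^2 - 2*1 = 9
y3 = s (x1 - x3) - y1 mod 19 = 12 * (1 - 9) - 13 = 5

2P = (9, 5)


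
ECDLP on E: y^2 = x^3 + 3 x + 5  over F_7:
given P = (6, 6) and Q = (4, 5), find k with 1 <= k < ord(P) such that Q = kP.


Enumerate multiples of P until we hit Q = (4, 5):
  1P = (6, 6)
  2P = (4, 2)
  3P = (1, 4)
  4P = (1, 3)
  5P = (4, 5)
Match found at i = 5.

k = 5


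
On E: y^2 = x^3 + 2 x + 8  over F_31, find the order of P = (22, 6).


Compute successive multiples of P until we hit O:
  1P = (22, 6)
  2P = (20, 9)
  3P = (30, 6)
  4P = (10, 25)
  5P = (0, 16)
  6P = (11, 20)
  7P = (5, 9)
  8P = (8, 28)
  ... (continuing to 31P)
  31P = O

ord(P) = 31


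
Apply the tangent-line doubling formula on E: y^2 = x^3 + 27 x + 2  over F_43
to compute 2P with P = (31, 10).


Doubling: s = (3 x1^2 + a) / (2 y1)
s = (3*31^2 + 27) / (2*10) mod 43 = 38
x3 = s^2 - 2 x1 mod 43 = 38^2 - 2*31 = 6
y3 = s (x1 - x3) - y1 mod 43 = 38 * (31 - 6) - 10 = 37

2P = (6, 37)


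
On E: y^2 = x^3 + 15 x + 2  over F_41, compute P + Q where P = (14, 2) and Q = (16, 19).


P != Q, so use the chord formula.
s = (y2 - y1) / (x2 - x1) = (17) / (2) mod 41 = 29
x3 = s^2 - x1 - x2 mod 41 = 29^2 - 14 - 16 = 32
y3 = s (x1 - x3) - y1 mod 41 = 29 * (14 - 32) - 2 = 9

P + Q = (32, 9)


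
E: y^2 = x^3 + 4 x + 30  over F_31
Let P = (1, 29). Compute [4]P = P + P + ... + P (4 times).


k = 4 = 100_2 (binary, LSB first: 001)
Double-and-add from P = (1, 29):
  bit 0 = 0: acc unchanged = O
  bit 1 = 0: acc unchanged = O
  bit 2 = 1: acc = O + (25, 10) = (25, 10)

4P = (25, 10)


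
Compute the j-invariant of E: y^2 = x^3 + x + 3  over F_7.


Delta = -16(4 a^3 + 27 b^2) mod 7 = 3
-1728 * (4 a)^3 = -1728 * (4*1)^3 mod 7 = 1
j = 1 * 3^(-1) mod 7 = 5

j = 5 (mod 7)


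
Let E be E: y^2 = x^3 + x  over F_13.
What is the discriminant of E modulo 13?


4 a^3 + 27 b^2 = 4*1^3 + 27*0^2 = 4 + 0 = 4
Delta = -16 * (4) = -64
Delta mod 13 = 1

Delta = 1 (mod 13)


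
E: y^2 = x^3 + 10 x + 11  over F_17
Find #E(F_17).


For each x in F_17, count y with y^2 = x^3 + 10 x + 11 mod 17:
  x = 3: RHS = 0, y in [0]  -> 1 point(s)
  x = 4: RHS = 13, y in [8, 9]  -> 2 point(s)
  x = 5: RHS = 16, y in [4, 13]  -> 2 point(s)
  x = 6: RHS = 15, y in [7, 10]  -> 2 point(s)
  x = 7: RHS = 16, y in [4, 13]  -> 2 point(s)
  x = 8: RHS = 8, y in [5, 12]  -> 2 point(s)
  x = 13: RHS = 9, y in [3, 14]  -> 2 point(s)
  x = 15: RHS = 0, y in [0]  -> 1 point(s)
  x = 16: RHS = 0, y in [0]  -> 1 point(s)
Affine points: 15. Add the point at infinity: total = 16.

#E(F_17) = 16


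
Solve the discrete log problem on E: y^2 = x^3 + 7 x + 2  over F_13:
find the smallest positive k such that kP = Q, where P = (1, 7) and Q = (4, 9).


Enumerate multiples of P until we hit Q = (4, 9):
  1P = (1, 7)
  2P = (7, 11)
  3P = (4, 4)
  4P = (9, 1)
  5P = (6, 0)
  6P = (9, 12)
  7P = (4, 9)
Match found at i = 7.

k = 7


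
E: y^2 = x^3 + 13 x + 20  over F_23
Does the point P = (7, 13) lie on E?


Check whether y^2 = x^3 + 13 x + 20 (mod 23) for (x, y) = (7, 13).
LHS: y^2 = 13^2 mod 23 = 8
RHS: x^3 + 13 x + 20 = 7^3 + 13*7 + 20 mod 23 = 17
LHS != RHS

No, not on the curve


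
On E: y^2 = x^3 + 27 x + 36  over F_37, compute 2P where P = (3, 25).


Doubling: s = (3 x1^2 + a) / (2 y1)
s = (3*3^2 + 27) / (2*25) mod 37 = 7
x3 = s^2 - 2 x1 mod 37 = 7^2 - 2*3 = 6
y3 = s (x1 - x3) - y1 mod 37 = 7 * (3 - 6) - 25 = 28

2P = (6, 28)


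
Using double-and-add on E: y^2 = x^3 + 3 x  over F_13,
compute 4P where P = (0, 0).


k = 4 = 100_2 (binary, LSB first: 001)
Double-and-add from P = (0, 0):
  bit 0 = 0: acc unchanged = O
  bit 1 = 0: acc unchanged = O
  bit 2 = 1: acc = O + O = O

4P = O


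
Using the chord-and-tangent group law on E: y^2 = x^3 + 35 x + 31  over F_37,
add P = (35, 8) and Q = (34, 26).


P != Q, so use the chord formula.
s = (y2 - y1) / (x2 - x1) = (18) / (36) mod 37 = 19
x3 = s^2 - x1 - x2 mod 37 = 19^2 - 35 - 34 = 33
y3 = s (x1 - x3) - y1 mod 37 = 19 * (35 - 33) - 8 = 30

P + Q = (33, 30)


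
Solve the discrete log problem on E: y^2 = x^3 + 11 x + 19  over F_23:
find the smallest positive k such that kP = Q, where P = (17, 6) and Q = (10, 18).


Enumerate multiples of P until we hit Q = (10, 18):
  1P = (17, 6)
  2P = (7, 5)
  3P = (2, 7)
  4P = (13, 6)
  5P = (16, 17)
  6P = (19, 16)
  7P = (12, 19)
  8P = (21, 9)
  9P = (10, 5)
  10P = (4, 9)
  11P = (6, 18)
  12P = (1, 10)
  13P = (18, 0)
  14P = (1, 13)
  15P = (6, 5)
  16P = (4, 14)
  17P = (10, 18)
Match found at i = 17.

k = 17
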